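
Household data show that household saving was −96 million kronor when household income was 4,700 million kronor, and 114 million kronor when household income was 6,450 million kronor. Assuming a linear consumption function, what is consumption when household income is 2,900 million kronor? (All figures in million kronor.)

MPS = ΔS/ΔY = (114 − (-96))/(6450 − 4700) = 210/1750 = 0.12
MPC = 1 − MPS = 0.88
Autonomous saving = -96 − 0.12(4700) = -660, so a = 660
C = 660 + 0.88(2900) = 660 + 2552 = 3212

C = 3212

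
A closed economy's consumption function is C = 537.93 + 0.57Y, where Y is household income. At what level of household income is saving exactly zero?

Y = 1251

At break-even, C = Y: 537.93 + 0.57Y = Y
0.43Y = 537.93, so Y = 537.93/0.43 = 1251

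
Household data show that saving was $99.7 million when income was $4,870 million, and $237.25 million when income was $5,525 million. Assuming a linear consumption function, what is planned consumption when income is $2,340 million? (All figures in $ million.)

MPS = ΔS/ΔY = (237.25 − 99.7)/(5525 − 4870) = 137.55/655 = 0.21
MPC = 1 − MPS = 0.79
Autonomous saving = 99.7 − 0.21(4870) = -923, so a = 923
C = 923 + 0.79(2340) = 923 + 1848.6 = 2771.6

C = 2771.6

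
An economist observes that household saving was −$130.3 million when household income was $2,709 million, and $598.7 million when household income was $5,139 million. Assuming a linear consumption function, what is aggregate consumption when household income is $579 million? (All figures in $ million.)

MPS = ΔS/ΔY = (598.7 − (-130.3))/(5139 − 2709) = 729/2430 = 0.3
MPC = 1 − MPS = 0.7
Autonomous saving = -130.3 − 0.3(2709) = -943, so a = 943
C = 943 + 0.7(579) = 943 + 405.3 = 1348.3

C = 1348.3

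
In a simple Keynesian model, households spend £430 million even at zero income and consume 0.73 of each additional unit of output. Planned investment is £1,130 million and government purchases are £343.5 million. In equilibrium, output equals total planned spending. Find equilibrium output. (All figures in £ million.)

Y = 7050

Y = C + I + G = 430 + 0.73Y + 1130 + 343.5
Y − 0.73Y = 1903.5
0.27Y = 1903.5, so Y = 1903.5/0.27 = 7050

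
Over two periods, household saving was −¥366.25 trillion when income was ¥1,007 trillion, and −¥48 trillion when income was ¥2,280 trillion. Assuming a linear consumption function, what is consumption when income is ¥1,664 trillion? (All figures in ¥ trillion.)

C = 1866

MPS = ΔS/ΔY = (-48 − (-366.25))/(2280 − 1007) = 318.25/1273 = 0.25
MPC = 1 − MPS = 0.75
Autonomous saving = -366.25 − 0.25(1007) = -618, so a = 618
C = 618 + 0.75(1664) = 618 + 1248 = 1866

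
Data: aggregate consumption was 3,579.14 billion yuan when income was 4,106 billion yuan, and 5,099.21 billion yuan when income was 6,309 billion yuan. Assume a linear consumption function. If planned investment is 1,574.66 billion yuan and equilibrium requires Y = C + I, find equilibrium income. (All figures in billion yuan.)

Y = 7486

MPC = (5099.21 − 3579.14)/(6309 − 4106) = 1520.07/2203 = 0.69
a = 3579.14 − 0.69(4106) = 746
Equilibrium: Y = 746 + 0.69Y + 1574.66
0.31Y = 2320.66, so Y = 2320.66/0.31 = 7486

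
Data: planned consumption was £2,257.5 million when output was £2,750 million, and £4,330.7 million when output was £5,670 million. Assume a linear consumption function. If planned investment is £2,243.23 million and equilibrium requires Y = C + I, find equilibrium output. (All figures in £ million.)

Y = 8787

MPC = (4330.7 − 2257.5)/(5670 − 2750) = 2073.2/2920 = 0.71
a = 2257.5 − 0.71(2750) = 305
Equilibrium: Y = 305 + 0.71Y + 2243.23
0.29Y = 2548.23, so Y = 2548.23/0.29 = 8787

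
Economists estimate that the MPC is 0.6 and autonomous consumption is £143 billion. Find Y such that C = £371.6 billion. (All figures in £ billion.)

Y = 381

143 + 0.6Y = 371.6
0.6Y = 228.6, so Y = 228.6/0.6 = 381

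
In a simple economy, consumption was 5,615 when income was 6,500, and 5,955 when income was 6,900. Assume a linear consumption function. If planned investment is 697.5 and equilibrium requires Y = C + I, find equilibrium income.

MPC = (5955 − 5615)/(6900 − 6500) = 340/400 = 0.85
a = 5615 − 0.85(6500) = 90
Equilibrium: Y = 90 + 0.85Y + 697.5
0.15Y = 787.5, so Y = 787.5/0.15 = 5250

Y = 5250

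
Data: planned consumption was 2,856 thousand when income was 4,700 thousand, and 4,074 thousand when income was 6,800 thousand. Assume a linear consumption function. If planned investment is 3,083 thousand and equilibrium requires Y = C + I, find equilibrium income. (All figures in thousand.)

MPC = (4074 − 2856)/(6800 − 4700) = 1218/2100 = 0.58
a = 2856 − 0.58(4700) = 130
Equilibrium: Y = 130 + 0.58Y + 3083
0.42Y = 3213, so Y = 3213/0.42 = 7650

Y = 7650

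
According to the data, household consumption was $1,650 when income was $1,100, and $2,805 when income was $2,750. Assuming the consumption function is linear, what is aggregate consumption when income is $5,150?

C = 4485

MPC = (2805 − 1650)/(2750 − 1100) = 1155/1650 = 0.7
a = 1650 − 0.7(1100) = 1650 − 770 = 880
C = 880 + 0.7(5150) = 880 + 3605 = 4485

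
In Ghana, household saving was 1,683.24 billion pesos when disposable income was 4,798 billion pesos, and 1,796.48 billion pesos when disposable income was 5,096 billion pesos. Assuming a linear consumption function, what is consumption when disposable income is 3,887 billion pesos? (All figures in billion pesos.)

C = 2549.94

MPS = ΔS/ΔY = (1796.48 − 1683.24)/(5096 − 4798) = 113.24/298 = 0.38
MPC = 1 − MPS = 0.62
Autonomous saving = 1683.24 − 0.38(4798) = -140, so a = 140
C = 140 + 0.62(3887) = 140 + 2409.94 = 2549.94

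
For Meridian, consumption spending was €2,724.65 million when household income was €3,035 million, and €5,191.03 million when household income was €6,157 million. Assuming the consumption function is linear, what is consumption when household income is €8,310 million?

MPC = (5191.03 − 2724.65)/(6157 − 3035) = 2466.38/3122 = 0.79
a = 2724.65 − 0.79(3035) = 2724.65 − 2397.65 = 327
C = 327 + 0.79(8310) = 327 + 6564.9 = 6891.9

C = 6891.9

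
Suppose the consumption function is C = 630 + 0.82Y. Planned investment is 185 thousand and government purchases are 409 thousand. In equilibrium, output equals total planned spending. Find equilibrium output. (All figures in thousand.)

Y = C + I + G = 630 + 0.82Y + 185 + 409
Y − 0.82Y = 1224
0.18Y = 1224, so Y = 1224/0.18 = 6800

Y = 6800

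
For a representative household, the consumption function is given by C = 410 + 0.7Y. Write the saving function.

S = Y − C = Y − (410 + 0.7Y) = -410 + (1 − 0.7)Y

S = -410 + 0.3Y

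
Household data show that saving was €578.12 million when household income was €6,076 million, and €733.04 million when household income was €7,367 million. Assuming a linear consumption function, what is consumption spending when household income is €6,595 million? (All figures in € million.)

C = 5954.6

MPS = ΔS/ΔY = (733.04 − 578.12)/(7367 − 6076) = 154.92/1291 = 0.12
MPC = 1 − MPS = 0.88
Autonomous saving = 578.12 − 0.12(6076) = -151, so a = 151
C = 151 + 0.88(6595) = 151 + 5803.6 = 5954.6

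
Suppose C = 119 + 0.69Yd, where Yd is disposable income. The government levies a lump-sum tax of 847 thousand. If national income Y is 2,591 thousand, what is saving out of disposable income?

S = 421.64

Yd = Y − T = 2591 − 847 = 1744
C = 119 + 0.69(1744) = 119 + 1203.36 = 1322.36
S = Yd − C = 1744 − 1322.36 = 421.64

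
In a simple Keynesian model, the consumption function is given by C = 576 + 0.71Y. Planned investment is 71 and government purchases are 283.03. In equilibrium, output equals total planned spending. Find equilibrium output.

Y = C + I + G = 576 + 0.71Y + 71 + 283.03
Y − 0.71Y = 930.03
0.29Y = 930.03, so Y = 930.03/0.29 = 3207

Y = 3207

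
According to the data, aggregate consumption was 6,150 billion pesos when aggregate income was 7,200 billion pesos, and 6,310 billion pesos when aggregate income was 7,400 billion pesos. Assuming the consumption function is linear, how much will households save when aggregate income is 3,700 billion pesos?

MPC = (6310 − 6150)/(7400 − 7200) = 160/200 = 0.8
a = 6150 − 0.8(7200) = 6150 − 5760 = 390
C = 390 + 0.8(3700) = 3350
S = 3700 − 3350 = 350

S = 350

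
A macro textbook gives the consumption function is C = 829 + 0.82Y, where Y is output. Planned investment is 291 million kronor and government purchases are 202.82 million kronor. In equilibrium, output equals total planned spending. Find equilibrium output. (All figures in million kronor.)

Y = C + I + G = 829 + 0.82Y + 291 + 202.82
Y − 0.82Y = 1322.82
0.18Y = 1322.82, so Y = 1322.82/0.18 = 7349

Y = 7349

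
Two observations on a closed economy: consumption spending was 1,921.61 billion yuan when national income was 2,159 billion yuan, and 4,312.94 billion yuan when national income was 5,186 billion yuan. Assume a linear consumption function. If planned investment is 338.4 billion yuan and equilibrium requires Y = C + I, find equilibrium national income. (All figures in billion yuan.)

MPC = (4312.94 − 1921.61)/(5186 − 2159) = 2391.33/3027 = 0.79
a = 1921.61 − 0.79(2159) = 216
Equilibrium: Y = 216 + 0.79Y + 338.4
0.21Y = 554.4, so Y = 554.4/0.21 = 2640

Y = 2640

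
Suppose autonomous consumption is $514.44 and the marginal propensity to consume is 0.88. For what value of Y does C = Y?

Y = 4287

At break-even, C = Y: 514.44 + 0.88Y = Y
0.12Y = 514.44, so Y = 514.44/0.12 = 4287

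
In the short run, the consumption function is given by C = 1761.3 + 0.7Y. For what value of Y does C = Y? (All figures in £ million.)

At break-even, C = Y: 1761.3 + 0.7Y = Y
0.3Y = 1761.3, so Y = 1761.3/0.3 = 5871

Y = 5871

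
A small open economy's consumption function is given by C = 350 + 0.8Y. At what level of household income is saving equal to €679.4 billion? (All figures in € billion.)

S = Y − C = -350 + 0.2Y
-350 + 0.2Y = 679.4, so 0.2Y = 1029.4 and Y = 5147

Y = 5147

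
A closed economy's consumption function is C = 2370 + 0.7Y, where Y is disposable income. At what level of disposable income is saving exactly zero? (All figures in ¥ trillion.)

At break-even, C = Y: 2370 + 0.7Y = Y
0.3Y = 2370, so Y = 2370/0.3 = 7900

Y = 7900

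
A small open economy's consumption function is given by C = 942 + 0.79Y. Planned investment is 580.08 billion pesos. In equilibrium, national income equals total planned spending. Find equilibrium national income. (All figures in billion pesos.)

Y = 7248

Y = C + I = 942 + 0.79Y + 580.08
Y − 0.79Y = 1522.08
0.21Y = 1522.08, so Y = 1522.08/0.21 = 7248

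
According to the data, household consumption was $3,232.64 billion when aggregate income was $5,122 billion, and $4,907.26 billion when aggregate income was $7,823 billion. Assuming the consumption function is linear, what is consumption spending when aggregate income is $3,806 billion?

MPC = (4907.26 − 3232.64)/(7823 − 5122) = 1674.62/2701 = 0.62
a = 3232.64 − 0.62(5122) = 3232.64 − 3175.64 = 57
C = 57 + 0.62(3806) = 57 + 2359.72 = 2416.72

C = 2416.72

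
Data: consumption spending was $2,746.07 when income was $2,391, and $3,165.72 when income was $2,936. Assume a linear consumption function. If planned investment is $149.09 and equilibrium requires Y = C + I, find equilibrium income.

Y = 4583

MPC = (3165.72 − 2746.07)/(2936 − 2391) = 419.65/545 = 0.77
a = 2746.07 − 0.77(2391) = 905
Equilibrium: Y = 905 + 0.77Y + 149.09
0.23Y = 1054.09, so Y = 1054.09/0.23 = 4583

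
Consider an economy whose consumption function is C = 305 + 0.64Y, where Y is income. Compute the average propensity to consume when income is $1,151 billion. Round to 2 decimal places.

C = 305 + 0.64(1151) = 1041.64
APC = C/Y = 1041.64/1151 = 0.90

APC = 0.90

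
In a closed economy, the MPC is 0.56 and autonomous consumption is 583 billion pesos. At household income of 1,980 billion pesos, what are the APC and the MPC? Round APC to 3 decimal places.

MPC = 0.56 (the slope of the consumption function)
C = 583 + 0.56(1980) = 1691.8, so APC = 1691.8/1980 = 0.854

APC = 0.854; MPC = 0.56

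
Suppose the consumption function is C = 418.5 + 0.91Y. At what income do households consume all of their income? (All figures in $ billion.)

At break-even, C = Y: 418.5 + 0.91Y = Y
0.09Y = 418.5, so Y = 418.5/0.09 = 4650

Y = 4650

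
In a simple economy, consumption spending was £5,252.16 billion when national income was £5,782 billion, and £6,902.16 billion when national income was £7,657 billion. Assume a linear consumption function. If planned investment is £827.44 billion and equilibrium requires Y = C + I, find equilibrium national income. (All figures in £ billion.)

Y = 8262

MPC = (6902.16 − 5252.16)/(7657 − 5782) = 1650/1875 = 0.88
a = 5252.16 − 0.88(5782) = 164
Equilibrium: Y = 164 + 0.88Y + 827.44
0.12Y = 991.44, so Y = 991.44/0.12 = 8262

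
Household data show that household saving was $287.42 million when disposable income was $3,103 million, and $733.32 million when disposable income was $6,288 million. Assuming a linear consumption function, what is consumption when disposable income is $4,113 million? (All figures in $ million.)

C = 3684.18

MPS = ΔS/ΔY = (733.32 − 287.42)/(6288 − 3103) = 445.9/3185 = 0.14
MPC = 1 − MPS = 0.86
Autonomous saving = 287.42 − 0.14(3103) = -147, so a = 147
C = 147 + 0.86(4113) = 147 + 3537.18 = 3684.18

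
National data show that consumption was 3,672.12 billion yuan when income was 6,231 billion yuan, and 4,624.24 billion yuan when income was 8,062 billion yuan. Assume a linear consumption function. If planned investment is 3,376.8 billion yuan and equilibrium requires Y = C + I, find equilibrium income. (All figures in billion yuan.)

MPC = (4624.24 − 3672.12)/(8062 − 6231) = 952.12/1831 = 0.52
a = 3672.12 − 0.52(6231) = 432
Equilibrium: Y = 432 + 0.52Y + 3376.8
0.48Y = 3808.8, so Y = 3808.8/0.48 = 7935

Y = 7935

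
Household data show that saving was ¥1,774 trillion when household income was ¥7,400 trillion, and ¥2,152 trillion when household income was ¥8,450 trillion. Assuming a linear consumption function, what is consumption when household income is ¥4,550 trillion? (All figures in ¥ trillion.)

MPS = ΔS/ΔY = (2152 − 1774)/(8450 − 7400) = 378/1050 = 0.36
MPC = 1 − MPS = 0.64
Autonomous saving = 1774 − 0.36(7400) = -890, so a = 890
C = 890 + 0.64(4550) = 890 + 2912 = 3802

C = 3802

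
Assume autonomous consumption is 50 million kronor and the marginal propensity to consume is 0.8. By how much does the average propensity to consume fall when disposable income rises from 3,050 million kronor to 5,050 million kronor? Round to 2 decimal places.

ΔAPC = 0.01

At Y = 3050: C = 50 + 0.8(3050) = 2490, APC = 2490/3050 = 0.816
At Y = 5050: C = 4090, APC = 4090/5050 = 0.810
Fall in APC = 0.816 − 0.810 = 0.006 ≈ 0.01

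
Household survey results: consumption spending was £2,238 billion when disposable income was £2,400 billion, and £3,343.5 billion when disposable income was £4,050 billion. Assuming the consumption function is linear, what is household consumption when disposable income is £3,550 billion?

C = 3008.5

MPC = (3343.5 − 2238)/(4050 − 2400) = 1105.5/1650 = 0.67
a = 2238 − 0.67(2400) = 2238 − 1608 = 630
C = 630 + 0.67(3550) = 630 + 2378.5 = 3008.5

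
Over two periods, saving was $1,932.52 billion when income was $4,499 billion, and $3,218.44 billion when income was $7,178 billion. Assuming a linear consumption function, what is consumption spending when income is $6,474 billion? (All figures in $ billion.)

C = 3593.48

MPS = ΔS/ΔY = (3218.44 − 1932.52)/(7178 − 4499) = 1285.92/2679 = 0.48
MPC = 1 − MPS = 0.52
Autonomous saving = 1932.52 − 0.48(4499) = -227, so a = 227
C = 227 + 0.52(6474) = 227 + 3366.48 = 3593.48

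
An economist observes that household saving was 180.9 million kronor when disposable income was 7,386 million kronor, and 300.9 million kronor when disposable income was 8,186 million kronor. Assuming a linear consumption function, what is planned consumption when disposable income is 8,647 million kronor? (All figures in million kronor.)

C = 8276.95

MPS = ΔS/ΔY = (300.9 − 180.9)/(8186 − 7386) = 120/800 = 0.15
MPC = 1 − MPS = 0.85
Autonomous saving = 180.9 − 0.15(7386) = -927, so a = 927
C = 927 + 0.85(8647) = 927 + 7349.95 = 8276.95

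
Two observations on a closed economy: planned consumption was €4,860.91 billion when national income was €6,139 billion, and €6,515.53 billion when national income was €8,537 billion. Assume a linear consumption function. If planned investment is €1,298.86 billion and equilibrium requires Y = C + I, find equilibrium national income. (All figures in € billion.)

MPC = (6515.53 − 4860.91)/(8537 − 6139) = 1654.62/2398 = 0.69
a = 4860.91 − 0.69(6139) = 625
Equilibrium: Y = 625 + 0.69Y + 1298.86
0.31Y = 1923.86, so Y = 1923.86/0.31 = 6206

Y = 6206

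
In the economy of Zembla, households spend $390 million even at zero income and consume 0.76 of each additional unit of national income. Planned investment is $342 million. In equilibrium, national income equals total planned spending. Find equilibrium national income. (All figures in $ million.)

Y = 3050

Y = C + I = 390 + 0.76Y + 342
Y − 0.76Y = 732
0.24Y = 732, so Y = 732/0.24 = 3050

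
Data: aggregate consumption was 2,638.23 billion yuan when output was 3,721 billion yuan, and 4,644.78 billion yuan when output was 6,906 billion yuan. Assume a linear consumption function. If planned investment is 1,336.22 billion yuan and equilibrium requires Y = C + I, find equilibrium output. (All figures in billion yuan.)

Y = 4406

MPC = (4644.78 − 2638.23)/(6906 − 3721) = 2006.55/3185 = 0.63
a = 2638.23 − 0.63(3721) = 294
Equilibrium: Y = 294 + 0.63Y + 1336.22
0.37Y = 1630.22, so Y = 1630.22/0.37 = 4406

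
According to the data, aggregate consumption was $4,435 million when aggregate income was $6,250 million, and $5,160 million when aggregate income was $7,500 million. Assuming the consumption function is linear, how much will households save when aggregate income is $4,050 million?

S = 891

MPC = (5160 − 4435)/(7500 − 6250) = 725/1250 = 0.58
a = 4435 − 0.58(6250) = 4435 − 3625 = 810
C = 810 + 0.58(4050) = 3159
S = 4050 − 3159 = 891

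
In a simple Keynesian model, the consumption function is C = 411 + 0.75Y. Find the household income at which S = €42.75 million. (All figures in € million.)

Y = 1815

S = Y − C = -411 + 0.25Y
-411 + 0.25Y = 42.75, so 0.25Y = 453.75 and Y = 1815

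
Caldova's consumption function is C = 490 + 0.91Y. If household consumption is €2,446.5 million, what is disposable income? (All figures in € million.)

Y = 2150

490 + 0.91Y = 2446.5
0.91Y = 1956.5, so Y = 1956.5/0.91 = 2150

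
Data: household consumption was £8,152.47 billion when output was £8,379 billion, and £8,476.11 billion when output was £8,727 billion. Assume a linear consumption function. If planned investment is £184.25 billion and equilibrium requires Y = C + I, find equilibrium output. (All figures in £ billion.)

MPC = (8476.11 − 8152.47)/(8727 − 8379) = 323.64/348 = 0.93
a = 8152.47 − 0.93(8379) = 360
Equilibrium: Y = 360 + 0.93Y + 184.25
0.07Y = 544.25, so Y = 544.25/0.07 = 7775

Y = 7775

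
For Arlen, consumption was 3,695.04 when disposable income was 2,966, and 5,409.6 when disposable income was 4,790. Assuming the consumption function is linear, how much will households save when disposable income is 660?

MPC = (5409.6 − 3695.04)/(4790 − 2966) = 1714.56/1824 = 0.94
a = 3695.04 − 0.94(2966) = 3695.04 − 2788.04 = 907
C = 907 + 0.94(660) = 1527.4
S = 660 − 1527.4 = -867.4

S = -867.4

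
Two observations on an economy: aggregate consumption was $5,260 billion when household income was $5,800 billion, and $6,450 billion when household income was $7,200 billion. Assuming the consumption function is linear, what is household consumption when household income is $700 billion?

MPC = (6450 − 5260)/(7200 − 5800) = 1190/1400 = 0.85
a = 5260 − 0.85(5800) = 5260 − 4930 = 330
C = 330 + 0.85(700) = 330 + 595 = 925

C = 925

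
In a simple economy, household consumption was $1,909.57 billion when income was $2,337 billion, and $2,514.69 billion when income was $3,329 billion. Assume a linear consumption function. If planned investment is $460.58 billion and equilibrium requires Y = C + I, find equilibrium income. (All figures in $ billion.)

Y = 2422

MPC = (2514.69 − 1909.57)/(3329 − 2337) = 605.12/992 = 0.61
a = 1909.57 − 0.61(2337) = 484
Equilibrium: Y = 484 + 0.61Y + 460.58
0.39Y = 944.58, so Y = 944.58/0.39 = 2422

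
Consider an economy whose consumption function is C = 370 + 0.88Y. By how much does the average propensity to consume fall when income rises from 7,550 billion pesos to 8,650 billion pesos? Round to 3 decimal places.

ΔAPC = 0.006

At Y = 7550: C = 370 + 0.88(7550) = 7014, APC = 7014/7550 = 0.9290
At Y = 8650: C = 7982, APC = 7982/8650 = 0.9228
Fall in APC = 0.9290 − 0.9228 = 0.0062 ≈ 0.006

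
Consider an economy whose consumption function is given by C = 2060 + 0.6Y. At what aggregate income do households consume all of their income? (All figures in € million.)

At break-even, C = Y: 2060 + 0.6Y = Y
0.4Y = 2060, so Y = 2060/0.4 = 5150

Y = 5150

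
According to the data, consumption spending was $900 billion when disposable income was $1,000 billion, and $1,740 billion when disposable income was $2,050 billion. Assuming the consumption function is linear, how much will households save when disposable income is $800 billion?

MPC = (1740 − 900)/(2050 − 1000) = 840/1050 = 0.8
a = 900 − 0.8(1000) = 900 − 800 = 100
C = 100 + 0.8(800) = 740
S = 800 − 740 = 60

S = 60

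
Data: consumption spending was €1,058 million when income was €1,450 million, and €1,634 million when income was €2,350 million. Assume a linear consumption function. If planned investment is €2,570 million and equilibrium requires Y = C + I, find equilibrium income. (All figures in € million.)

Y = 7500

MPC = (1634 − 1058)/(2350 − 1450) = 576/900 = 0.64
a = 1058 − 0.64(1450) = 130
Equilibrium: Y = 130 + 0.64Y + 2570
0.36Y = 2700, so Y = 2700/0.36 = 7500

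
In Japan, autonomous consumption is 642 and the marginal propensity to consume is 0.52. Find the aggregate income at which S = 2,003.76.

S = Y − C = -642 + 0.48Y
-642 + 0.48Y = 2003.76, so 0.48Y = 2645.76 and Y = 5512

Y = 5512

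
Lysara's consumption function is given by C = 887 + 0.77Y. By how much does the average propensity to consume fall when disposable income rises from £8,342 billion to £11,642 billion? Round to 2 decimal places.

At Y = 8342: C = 887 + 0.77(8342) = 7310.34, APC = 7310.34/8342 = 0.876
At Y = 11642: C = 9851.34, APC = 9851.34/11642 = 0.846
Fall in APC = 0.876 − 0.846 = 0.03

ΔAPC = 0.03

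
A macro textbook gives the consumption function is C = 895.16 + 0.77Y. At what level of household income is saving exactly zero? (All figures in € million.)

At break-even, C = Y: 895.16 + 0.77Y = Y
0.23Y = 895.16, so Y = 895.16/0.23 = 3892

Y = 3892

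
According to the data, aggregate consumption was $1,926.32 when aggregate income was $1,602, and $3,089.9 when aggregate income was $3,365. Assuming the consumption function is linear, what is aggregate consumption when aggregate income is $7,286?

MPC = (3089.9 − 1926.32)/(3365 − 1602) = 1163.58/1763 = 0.66
a = 1926.32 − 0.66(1602) = 1926.32 − 1057.32 = 869
C = 869 + 0.66(7286) = 869 + 4808.76 = 5677.76

C = 5677.76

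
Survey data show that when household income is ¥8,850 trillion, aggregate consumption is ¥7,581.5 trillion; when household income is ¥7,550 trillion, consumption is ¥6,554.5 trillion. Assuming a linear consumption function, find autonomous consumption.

MPC = ΔC/ΔY = (7581.5 − 6554.5)/(8850 − 7550) = 1027/1300 = 0.79
a = C − MPC·Y = 6554.5 − 0.79(7550) = 6554.5 − 5964.5 = 590

a = 590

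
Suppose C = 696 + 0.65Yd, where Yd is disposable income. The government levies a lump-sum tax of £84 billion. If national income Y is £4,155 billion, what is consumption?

C = 3342.15

Yd = Y − T = 4155 − 84 = 4071
C = 696 + 0.65(4071) = 696 + 2646.15 = 3342.15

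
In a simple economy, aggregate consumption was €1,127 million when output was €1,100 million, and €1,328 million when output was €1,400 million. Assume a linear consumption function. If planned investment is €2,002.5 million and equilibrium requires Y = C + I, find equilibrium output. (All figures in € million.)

MPC = (1328 − 1127)/(1400 − 1100) = 201/300 = 0.67
a = 1127 − 0.67(1100) = 390
Equilibrium: Y = 390 + 0.67Y + 2002.5
0.33Y = 2392.5, so Y = 2392.5/0.33 = 7250

Y = 7250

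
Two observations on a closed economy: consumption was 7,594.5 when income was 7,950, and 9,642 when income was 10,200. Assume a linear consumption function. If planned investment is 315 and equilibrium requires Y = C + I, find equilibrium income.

MPC = (9642 − 7594.5)/(10200 − 7950) = 2047.5/2250 = 0.91
a = 7594.5 − 0.91(7950) = 360
Equilibrium: Y = 360 + 0.91Y + 315
0.09Y = 675, so Y = 675/0.09 = 7500

Y = 7500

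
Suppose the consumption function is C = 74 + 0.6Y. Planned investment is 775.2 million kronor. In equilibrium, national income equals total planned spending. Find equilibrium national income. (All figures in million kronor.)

Y = C + I = 74 + 0.6Y + 775.2
Y − 0.6Y = 849.2
0.4Y = 849.2, so Y = 849.2/0.4 = 2123

Y = 2123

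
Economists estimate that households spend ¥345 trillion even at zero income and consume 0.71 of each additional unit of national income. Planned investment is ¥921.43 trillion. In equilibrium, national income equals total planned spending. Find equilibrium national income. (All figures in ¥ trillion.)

Y = 4367

Y = C + I = 345 + 0.71Y + 921.43
Y − 0.71Y = 1266.43
0.29Y = 1266.43, so Y = 1266.43/0.29 = 4367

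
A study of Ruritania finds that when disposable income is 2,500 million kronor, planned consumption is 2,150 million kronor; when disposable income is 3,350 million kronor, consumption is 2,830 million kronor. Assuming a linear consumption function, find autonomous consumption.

MPC = ΔC/ΔY = (2830 − 2150)/(3350 − 2500) = 680/850 = 0.8
a = C − MPC·Y = 2150 − 0.8(2500) = 2150 − 2000 = 150

a = 150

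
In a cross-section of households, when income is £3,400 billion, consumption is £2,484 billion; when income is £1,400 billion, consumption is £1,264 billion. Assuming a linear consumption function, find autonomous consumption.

a = 410

MPC = ΔC/ΔY = (2484 − 1264)/(3400 − 1400) = 1220/2000 = 0.61
a = C − MPC·Y = 1264 − 0.61(1400) = 1264 − 854 = 410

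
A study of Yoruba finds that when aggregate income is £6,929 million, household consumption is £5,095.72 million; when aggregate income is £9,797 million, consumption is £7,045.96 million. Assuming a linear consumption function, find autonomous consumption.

MPC = ΔC/ΔY = (7045.96 − 5095.72)/(9797 − 6929) = 1950.24/2868 = 0.68
a = C − MPC·Y = 5095.72 − 0.68(6929) = 5095.72 − 4711.72 = 384

a = 384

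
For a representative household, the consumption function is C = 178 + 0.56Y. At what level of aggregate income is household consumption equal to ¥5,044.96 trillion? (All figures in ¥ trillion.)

Y = 8691

178 + 0.56Y = 5044.96
0.56Y = 4866.96, so Y = 4866.96/0.56 = 8691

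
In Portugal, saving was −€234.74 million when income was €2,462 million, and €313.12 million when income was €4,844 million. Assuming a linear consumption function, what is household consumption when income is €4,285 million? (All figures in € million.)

C = 4100.45

MPS = ΔS/ΔY = (313.12 − (-234.74))/(4844 − 2462) = 547.86/2382 = 0.23
MPC = 1 − MPS = 0.77
Autonomous saving = -234.74 − 0.23(2462) = -801, so a = 801
C = 801 + 0.77(4285) = 801 + 3299.45 = 4100.45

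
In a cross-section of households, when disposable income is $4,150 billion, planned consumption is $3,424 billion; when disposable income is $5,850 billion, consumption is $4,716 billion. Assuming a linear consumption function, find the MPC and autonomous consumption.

MPC = ΔC/ΔY = (4716 − 3424)/(5850 − 4150) = 1292/1700 = 0.76
a = C − MPC·Y = 3424 − 0.76(4150) = 3424 − 3154 = 270

MPC = 0.76; a = 270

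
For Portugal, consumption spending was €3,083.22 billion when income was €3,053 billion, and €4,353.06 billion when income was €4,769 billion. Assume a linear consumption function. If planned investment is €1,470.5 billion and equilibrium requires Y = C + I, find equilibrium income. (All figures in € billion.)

Y = 8825

MPC = (4353.06 − 3083.22)/(4769 − 3053) = 1269.84/1716 = 0.74
a = 3083.22 − 0.74(3053) = 824
Equilibrium: Y = 824 + 0.74Y + 1470.5
0.26Y = 2294.5, so Y = 2294.5/0.26 = 8825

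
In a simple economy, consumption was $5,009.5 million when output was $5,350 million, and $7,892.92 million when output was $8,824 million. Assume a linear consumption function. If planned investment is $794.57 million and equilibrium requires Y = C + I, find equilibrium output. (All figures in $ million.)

Y = 8021

MPC = (7892.92 − 5009.5)/(8824 − 5350) = 2883.42/3474 = 0.83
a = 5009.5 − 0.83(5350) = 569
Equilibrium: Y = 569 + 0.83Y + 794.57
0.17Y = 1363.57, so Y = 1363.57/0.17 = 8021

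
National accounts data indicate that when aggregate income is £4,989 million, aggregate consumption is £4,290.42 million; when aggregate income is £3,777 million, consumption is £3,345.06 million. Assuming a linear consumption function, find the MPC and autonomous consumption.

MPC = 0.78; a = 399

MPC = ΔC/ΔY = (4290.42 − 3345.06)/(4989 − 3777) = 945.36/1212 = 0.78
a = C − MPC·Y = 3345.06 − 0.78(3777) = 3345.06 − 2946.06 = 399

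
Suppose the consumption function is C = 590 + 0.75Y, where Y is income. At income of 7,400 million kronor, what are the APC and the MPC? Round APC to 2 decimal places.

APC = 0.83; MPC = 0.75

MPC = 0.75 (the slope of the consumption function)
C = 590 + 0.75(7400) = 6140, so APC = 6140/7400 = 0.83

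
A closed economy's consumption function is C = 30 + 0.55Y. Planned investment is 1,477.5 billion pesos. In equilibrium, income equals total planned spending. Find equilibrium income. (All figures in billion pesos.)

Y = 3350

Y = C + I = 30 + 0.55Y + 1477.5
Y − 0.55Y = 1507.5
0.45Y = 1507.5, so Y = 1507.5/0.45 = 3350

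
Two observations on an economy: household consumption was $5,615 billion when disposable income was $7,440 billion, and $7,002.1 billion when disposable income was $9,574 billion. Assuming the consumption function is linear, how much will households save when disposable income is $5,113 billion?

S = 1010.55

MPC = (7002.1 − 5615)/(9574 − 7440) = 1387.1/2134 = 0.65
a = 5615 − 0.65(7440) = 5615 − 4836 = 779
C = 779 + 0.65(5113) = 4102.45
S = 5113 − 4102.45 = 1010.55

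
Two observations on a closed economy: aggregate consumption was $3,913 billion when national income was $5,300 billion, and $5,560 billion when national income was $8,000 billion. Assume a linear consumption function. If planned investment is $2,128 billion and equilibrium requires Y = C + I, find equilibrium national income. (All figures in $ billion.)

MPC = (5560 − 3913)/(8000 − 5300) = 1647/2700 = 0.61
a = 3913 − 0.61(5300) = 680
Equilibrium: Y = 680 + 0.61Y + 2128
0.39Y = 2808, so Y = 2808/0.39 = 7200

Y = 7200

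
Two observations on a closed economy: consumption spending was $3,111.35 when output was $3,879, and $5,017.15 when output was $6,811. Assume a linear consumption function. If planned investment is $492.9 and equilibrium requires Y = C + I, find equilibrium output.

Y = 3094

MPC = (5017.15 − 3111.35)/(6811 − 3879) = 1905.8/2932 = 0.65
a = 3111.35 − 0.65(3879) = 590
Equilibrium: Y = 590 + 0.65Y + 492.9
0.35Y = 1082.9, so Y = 1082.9/0.35 = 3094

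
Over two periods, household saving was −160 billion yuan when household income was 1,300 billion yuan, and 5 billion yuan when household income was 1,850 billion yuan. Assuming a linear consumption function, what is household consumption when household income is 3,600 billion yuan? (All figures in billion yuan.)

C = 3070

MPS = ΔS/ΔY = (5 − (-160))/(1850 − 1300) = 165/550 = 0.3
MPC = 1 − MPS = 0.7
Autonomous saving = -160 − 0.3(1300) = -550, so a = 550
C = 550 + 0.7(3600) = 550 + 2520 = 3070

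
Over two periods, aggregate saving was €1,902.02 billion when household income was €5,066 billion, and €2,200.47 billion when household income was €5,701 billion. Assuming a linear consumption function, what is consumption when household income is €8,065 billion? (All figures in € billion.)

MPS = ΔS/ΔY = (2200.47 − 1902.02)/(5701 − 5066) = 298.45/635 = 0.47
MPC = 1 − MPS = 0.53
Autonomous saving = 1902.02 − 0.47(5066) = -479, so a = 479
C = 479 + 0.53(8065) = 479 + 4274.45 = 4753.45

C = 4753.45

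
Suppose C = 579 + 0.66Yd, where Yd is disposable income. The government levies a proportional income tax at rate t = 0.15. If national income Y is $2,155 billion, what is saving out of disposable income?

Yd = (1 − 0.15)(2155) = 0.85(2155) = 1831.75
C = 579 + 0.66(1831.75) = 579 + 1208.955 = 1787.955
S = Yd − C = 1831.75 − 1787.955 = 43.795

S = 43.795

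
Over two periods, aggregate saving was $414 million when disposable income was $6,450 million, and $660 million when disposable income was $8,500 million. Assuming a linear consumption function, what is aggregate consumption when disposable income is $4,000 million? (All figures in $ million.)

C = 3880

MPS = ΔS/ΔY = (660 − 414)/(8500 − 6450) = 246/2050 = 0.12
MPC = 1 − MPS = 0.88
Autonomous saving = 414 − 0.12(6450) = -360, so a = 360
C = 360 + 0.88(4000) = 360 + 3520 = 3880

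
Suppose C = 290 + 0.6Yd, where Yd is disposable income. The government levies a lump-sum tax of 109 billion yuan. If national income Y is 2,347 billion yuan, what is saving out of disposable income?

Yd = Y − T = 2347 − 109 = 2238
C = 290 + 0.6(2238) = 290 + 1342.8 = 1632.8
S = Yd − C = 2238 − 1632.8 = 605.2

S = 605.2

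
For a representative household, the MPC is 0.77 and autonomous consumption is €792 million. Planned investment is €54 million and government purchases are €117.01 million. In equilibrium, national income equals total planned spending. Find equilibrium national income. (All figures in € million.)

Y = 4187

Y = C + I + G = 792 + 0.77Y + 54 + 117.01
Y − 0.77Y = 963.01
0.23Y = 963.01, so Y = 963.01/0.23 = 4187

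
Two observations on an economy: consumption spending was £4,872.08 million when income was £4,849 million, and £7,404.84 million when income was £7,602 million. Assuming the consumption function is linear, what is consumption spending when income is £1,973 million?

MPC = (7404.84 − 4872.08)/(7602 − 4849) = 2532.76/2753 = 0.92
a = 4872.08 − 0.92(4849) = 4872.08 − 4461.08 = 411
C = 411 + 0.92(1973) = 411 + 1815.16 = 2226.16

C = 2226.16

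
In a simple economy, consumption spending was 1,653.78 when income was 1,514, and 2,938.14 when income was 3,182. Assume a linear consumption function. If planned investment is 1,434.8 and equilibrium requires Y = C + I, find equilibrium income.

MPC = (2938.14 − 1653.78)/(3182 − 1514) = 1284.36/1668 = 0.77
a = 1653.78 − 0.77(1514) = 488
Equilibrium: Y = 488 + 0.77Y + 1434.8
0.23Y = 1922.8, so Y = 1922.8/0.23 = 8360

Y = 8360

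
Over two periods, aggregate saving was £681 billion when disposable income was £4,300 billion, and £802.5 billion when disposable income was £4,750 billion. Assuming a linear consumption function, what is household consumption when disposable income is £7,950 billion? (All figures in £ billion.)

C = 6283.5

MPS = ΔS/ΔY = (802.5 − 681)/(4750 − 4300) = 121.5/450 = 0.27
MPC = 1 − MPS = 0.73
Autonomous saving = 681 − 0.27(4300) = -480, so a = 480
C = 480 + 0.73(7950) = 480 + 5803.5 = 6283.5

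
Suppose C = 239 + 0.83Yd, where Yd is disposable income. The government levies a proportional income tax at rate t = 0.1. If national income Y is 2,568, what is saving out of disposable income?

S = 153.904

Yd = (1 − 0.1)(2568) = 0.9(2568) = 2311.2
C = 239 + 0.83(2311.2) = 239 + 1918.296 = 2157.296
S = Yd − C = 2311.2 − 2157.296 = 153.904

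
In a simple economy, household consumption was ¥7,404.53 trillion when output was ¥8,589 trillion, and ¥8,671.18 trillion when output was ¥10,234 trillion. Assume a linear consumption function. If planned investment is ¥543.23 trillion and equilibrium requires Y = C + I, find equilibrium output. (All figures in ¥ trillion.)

Y = 5801

MPC = (8671.18 − 7404.53)/(10234 − 8589) = 1266.65/1645 = 0.77
a = 7404.53 − 0.77(8589) = 791
Equilibrium: Y = 791 + 0.77Y + 543.23
0.23Y = 1334.23, so Y = 1334.23/0.23 = 5801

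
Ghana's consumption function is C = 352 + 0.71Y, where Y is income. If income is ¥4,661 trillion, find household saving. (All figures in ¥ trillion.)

C = 352 + 0.71(4661) = 352 + 3309.31 = 3661.31
S = Y − C = 4661 − 3661.31 = 999.69

S = 999.69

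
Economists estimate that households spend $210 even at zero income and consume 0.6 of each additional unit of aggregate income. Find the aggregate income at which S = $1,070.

Y = 3200

S = Y − C = -210 + 0.4Y
-210 + 0.4Y = 1070, so 0.4Y = 1280 and Y = 3200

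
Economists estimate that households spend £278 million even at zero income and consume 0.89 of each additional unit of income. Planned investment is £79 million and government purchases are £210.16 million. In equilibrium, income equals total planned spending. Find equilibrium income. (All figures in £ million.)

Y = 5156

Y = C + I + G = 278 + 0.89Y + 79 + 210.16
Y − 0.89Y = 567.16
0.11Y = 567.16, so Y = 567.16/0.11 = 5156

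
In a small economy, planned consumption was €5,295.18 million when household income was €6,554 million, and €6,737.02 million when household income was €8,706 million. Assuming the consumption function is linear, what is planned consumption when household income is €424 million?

C = 1188.08

MPC = (6737.02 − 5295.18)/(8706 − 6554) = 1441.84/2152 = 0.67
a = 5295.18 − 0.67(6554) = 5295.18 − 4391.18 = 904
C = 904 + 0.67(424) = 904 + 284.08 = 1188.08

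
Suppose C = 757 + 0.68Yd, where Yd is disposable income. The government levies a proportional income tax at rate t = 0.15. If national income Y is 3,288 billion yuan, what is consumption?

C = 2657.464

Yd = (1 − 0.15)(3288) = 0.85(3288) = 2794.8
C = 757 + 0.68(2794.8) = 757 + 1900.464 = 2657.464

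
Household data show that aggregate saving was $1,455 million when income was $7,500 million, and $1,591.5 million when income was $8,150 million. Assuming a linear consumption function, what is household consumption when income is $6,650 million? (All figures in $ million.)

MPS = ΔS/ΔY = (1591.5 − 1455)/(8150 − 7500) = 136.5/650 = 0.21
MPC = 1 − MPS = 0.79
Autonomous saving = 1455 − 0.21(7500) = -120, so a = 120
C = 120 + 0.79(6650) = 120 + 5253.5 = 5373.5

C = 5373.5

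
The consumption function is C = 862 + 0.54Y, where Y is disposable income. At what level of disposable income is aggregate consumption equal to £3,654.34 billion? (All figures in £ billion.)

862 + 0.54Y = 3654.34
0.54Y = 2792.34, so Y = 2792.34/0.54 = 5171

Y = 5171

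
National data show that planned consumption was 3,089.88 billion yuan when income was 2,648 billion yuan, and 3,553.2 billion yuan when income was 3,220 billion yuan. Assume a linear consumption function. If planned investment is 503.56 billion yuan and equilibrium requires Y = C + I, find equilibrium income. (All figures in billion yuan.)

MPC = (3553.2 − 3089.88)/(3220 − 2648) = 463.32/572 = 0.81
a = 3089.88 − 0.81(2648) = 945
Equilibrium: Y = 945 + 0.81Y + 503.56
0.19Y = 1448.56, so Y = 1448.56/0.19 = 7624

Y = 7624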